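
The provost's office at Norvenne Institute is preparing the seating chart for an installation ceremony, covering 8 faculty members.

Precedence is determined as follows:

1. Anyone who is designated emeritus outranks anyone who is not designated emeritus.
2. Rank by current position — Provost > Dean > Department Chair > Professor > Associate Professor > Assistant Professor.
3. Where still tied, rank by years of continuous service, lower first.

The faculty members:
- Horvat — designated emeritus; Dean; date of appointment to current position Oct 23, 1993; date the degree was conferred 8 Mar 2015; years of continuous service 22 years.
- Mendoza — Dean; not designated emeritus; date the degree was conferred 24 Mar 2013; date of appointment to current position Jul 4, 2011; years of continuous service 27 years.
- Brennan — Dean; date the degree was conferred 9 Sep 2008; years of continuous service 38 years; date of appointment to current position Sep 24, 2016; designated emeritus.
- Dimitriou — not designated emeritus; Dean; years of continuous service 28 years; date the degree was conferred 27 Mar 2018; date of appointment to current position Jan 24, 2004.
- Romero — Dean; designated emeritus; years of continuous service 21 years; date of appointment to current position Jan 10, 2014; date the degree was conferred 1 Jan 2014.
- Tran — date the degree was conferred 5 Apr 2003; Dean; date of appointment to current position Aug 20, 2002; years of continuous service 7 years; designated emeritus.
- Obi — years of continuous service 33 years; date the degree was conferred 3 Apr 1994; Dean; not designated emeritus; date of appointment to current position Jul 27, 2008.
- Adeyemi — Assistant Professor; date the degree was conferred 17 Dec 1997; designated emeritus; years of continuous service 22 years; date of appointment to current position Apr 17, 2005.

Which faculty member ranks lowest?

By the first rule: Tran, Romero, Horvat, Brennan and Adeyemi (each designated emeritus); then Mendoza, Dimitriou and Obi (each not designated emeritus).
Among Tran, Romero, Horvat, Brennan and Adeyemi, by current position: Tran, Romero, Horvat and Brennan (Dean) before Adeyemi (Assistant Professor).
Among Tran, Romero, Horvat and Brennan, by years of continuous service (lower first): Tran (7 years) before Romero (21 years) before Horvat (22 years) before Brennan (38 years).
Mendoza, Dimitriou and Obi are each Dean, so the next rule applies.
Among Mendoza, Dimitriou and Obi, by years of continuous service (lower first): Mendoza (27 years) before Dimitriou (28 years) before Obi (33 years).
Order: Tran, Romero, Horvat, Brennan, Adeyemi, Mendoza, Dimitriou, Obi.

Obi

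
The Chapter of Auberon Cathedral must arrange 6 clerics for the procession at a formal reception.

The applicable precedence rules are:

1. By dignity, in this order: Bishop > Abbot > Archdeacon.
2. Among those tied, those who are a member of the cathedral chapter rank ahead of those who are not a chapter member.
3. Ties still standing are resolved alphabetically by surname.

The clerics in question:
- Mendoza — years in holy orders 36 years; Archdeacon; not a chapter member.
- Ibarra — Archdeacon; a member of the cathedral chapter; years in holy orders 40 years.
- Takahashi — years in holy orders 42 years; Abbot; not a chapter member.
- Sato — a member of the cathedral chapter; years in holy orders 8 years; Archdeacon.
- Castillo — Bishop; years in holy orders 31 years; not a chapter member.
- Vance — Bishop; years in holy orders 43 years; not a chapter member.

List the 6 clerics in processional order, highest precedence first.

Castillo, Vance, Takahashi, Ibarra, Sato, Mendoza

By dignity: Castillo and Vance (Bishop); then Takahashi (Abbot); then Ibarra, Sato and Mendoza (Archdeacon).
Castillo and Vance are each not a chapter member, so the next rule applies.
Among Castillo and Vance, alphabetically by surname: Castillo before Vance.
Among Ibarra, Sato and Mendoza, a member of the cathedral chapter before not a chapter member: Ibarra and Sato (a member of the cathedral chapter) before Mendoza (not a chapter member).
Among Ibarra and Sato, alphabetically by surname: Ibarra before Sato.
Full order: Castillo, Vance, Takahashi, Ibarra, Sato, Mendoza.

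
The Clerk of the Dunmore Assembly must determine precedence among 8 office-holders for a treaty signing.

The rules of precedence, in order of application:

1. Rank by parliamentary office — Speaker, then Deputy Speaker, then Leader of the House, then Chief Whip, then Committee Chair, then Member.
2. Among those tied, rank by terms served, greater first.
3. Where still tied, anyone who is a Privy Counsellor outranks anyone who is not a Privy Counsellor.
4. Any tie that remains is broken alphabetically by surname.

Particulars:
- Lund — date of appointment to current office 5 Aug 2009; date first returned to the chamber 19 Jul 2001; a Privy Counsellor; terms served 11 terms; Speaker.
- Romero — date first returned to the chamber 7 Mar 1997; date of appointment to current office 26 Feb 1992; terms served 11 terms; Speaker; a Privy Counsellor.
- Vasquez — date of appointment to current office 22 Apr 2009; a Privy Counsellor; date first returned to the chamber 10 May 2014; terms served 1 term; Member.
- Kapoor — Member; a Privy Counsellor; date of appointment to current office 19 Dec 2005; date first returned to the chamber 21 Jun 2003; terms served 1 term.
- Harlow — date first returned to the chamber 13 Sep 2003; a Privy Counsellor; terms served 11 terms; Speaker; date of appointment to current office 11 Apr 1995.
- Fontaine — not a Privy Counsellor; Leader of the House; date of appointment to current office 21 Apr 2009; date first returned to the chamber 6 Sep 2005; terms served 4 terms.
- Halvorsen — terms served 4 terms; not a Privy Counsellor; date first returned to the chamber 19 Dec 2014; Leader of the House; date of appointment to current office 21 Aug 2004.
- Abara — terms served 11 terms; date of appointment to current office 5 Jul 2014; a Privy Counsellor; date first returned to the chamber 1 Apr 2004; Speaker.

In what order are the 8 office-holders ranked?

By parliamentary office: Abara, Harlow, Lund and Romero (Speaker); then Fontaine and Halvorsen (Leader of the House); then Kapoor and Vasquez (Member).
Abara, Harlow, Lund and Romero all have terms served 11 terms, so the next rule applies.
Abara, Harlow, Lund and Romero are each a Privy Counsellor, so the next rule applies.
Among Abara, Harlow, Lund and Romero, alphabetically by surname: Abara before Harlow before Lund before Romero.
Fontaine and Halvorsen both have terms served 4 terms, so the next rule applies.
Fontaine and Halvorsen are each not a Privy Counsellor, so the next rule applies.
Among Fontaine and Halvorsen, alphabetically by surname: Fontaine before Halvorsen.
Kapoor and Vasquez both have terms served 1 term, so the next rule applies.
Kapoor and Vasquez are each a Privy Counsellor, so the next rule applies.
Among Kapoor and Vasquez, alphabetically by surname: Kapoor before Vasquez.
Full order: Abara, Harlow, Lund, Romero, Fontaine, Halvorsen, Kapoor, Vasquez.

Abara, Harlow, Lund, Romero, Fontaine, Halvorsen, Kapoor, Vasquez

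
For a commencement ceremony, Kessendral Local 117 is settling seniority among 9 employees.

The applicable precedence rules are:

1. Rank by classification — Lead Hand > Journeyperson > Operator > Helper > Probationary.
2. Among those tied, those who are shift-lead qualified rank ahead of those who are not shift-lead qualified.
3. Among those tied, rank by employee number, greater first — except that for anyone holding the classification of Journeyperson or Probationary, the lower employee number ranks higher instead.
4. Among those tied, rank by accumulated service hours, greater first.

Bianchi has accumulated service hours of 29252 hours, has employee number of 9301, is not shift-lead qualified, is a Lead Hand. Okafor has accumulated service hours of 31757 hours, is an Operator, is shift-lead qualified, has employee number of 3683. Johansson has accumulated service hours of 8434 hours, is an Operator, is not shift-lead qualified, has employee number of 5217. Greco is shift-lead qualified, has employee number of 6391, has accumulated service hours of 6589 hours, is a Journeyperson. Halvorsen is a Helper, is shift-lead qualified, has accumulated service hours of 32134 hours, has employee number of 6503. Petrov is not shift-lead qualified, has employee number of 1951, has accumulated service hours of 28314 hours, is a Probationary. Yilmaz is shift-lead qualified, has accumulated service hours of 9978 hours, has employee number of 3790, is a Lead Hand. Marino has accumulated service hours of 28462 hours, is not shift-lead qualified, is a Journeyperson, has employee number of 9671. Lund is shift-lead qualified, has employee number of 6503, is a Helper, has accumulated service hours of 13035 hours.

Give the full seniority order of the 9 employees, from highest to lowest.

Yilmaz, Bianchi, Greco, Marino, Okafor, Johansson, Halvorsen, Lund, Petrov

By classification: Yilmaz and Bianchi (Lead Hand); then Greco and Marino (Journeyperson); then Okafor and Johansson (Operator); then Halvorsen and Lund (Helper); then Petrov (Probationary).
Among Yilmaz and Bianchi, shift-lead qualified before not shift-lead qualified: Yilmaz (shift-lead qualified) before Bianchi (not shift-lead qualified).
Among Greco and Marino, shift-lead qualified before not shift-lead qualified: Greco (shift-lead qualified) before Marino (not shift-lead qualified).
Among Okafor and Johansson, shift-lead qualified before not shift-lead qualified: Okafor (shift-lead qualified) before Johansson (not shift-lead qualified).
Halvorsen and Lund are each shift-lead qualified, so the next rule applies.
Halvorsen and Lund both have employee number 6503, so the next rule applies.
Among Halvorsen and Lund, by accumulated service hours (higher first): Halvorsen (32134 hours) before Lund (13035 hours).
Full order: Yilmaz, Bianchi, Greco, Marino, Okafor, Johansson, Halvorsen, Lund, Petrov.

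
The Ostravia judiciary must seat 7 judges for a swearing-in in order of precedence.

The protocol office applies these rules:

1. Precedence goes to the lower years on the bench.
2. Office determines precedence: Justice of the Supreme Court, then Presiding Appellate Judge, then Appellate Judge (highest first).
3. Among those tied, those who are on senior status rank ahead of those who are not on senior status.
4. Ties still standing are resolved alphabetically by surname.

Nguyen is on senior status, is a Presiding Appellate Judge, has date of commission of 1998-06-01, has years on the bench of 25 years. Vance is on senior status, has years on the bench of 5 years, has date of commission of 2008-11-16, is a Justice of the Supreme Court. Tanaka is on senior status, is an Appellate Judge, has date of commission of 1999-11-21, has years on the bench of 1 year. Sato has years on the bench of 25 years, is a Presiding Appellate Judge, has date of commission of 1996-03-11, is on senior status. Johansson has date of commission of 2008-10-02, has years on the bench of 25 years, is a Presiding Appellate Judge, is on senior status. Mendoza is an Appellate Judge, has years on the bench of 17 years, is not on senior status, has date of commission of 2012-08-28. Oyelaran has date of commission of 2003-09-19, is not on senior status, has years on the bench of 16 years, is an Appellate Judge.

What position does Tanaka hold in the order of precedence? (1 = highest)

By years on the bench (lower first): Tanaka (1 year); then Vance (5 years); then Oyelaran (16 years); then Mendoza (17 years); then Johansson, Nguyen and Sato (each 25 years).
Johansson, Nguyen and Sato are each Presiding Appellate Judge, so the next rule applies.
Johansson, Nguyen and Sato are each on senior status, so the next rule applies.
Among Johansson, Nguyen and Sato, alphabetically by surname: Johansson before Nguyen before Sato.
Order: Tanaka, Vance, Oyelaran, Mendoza, Johansson, Nguyen, Sato. So position 1.

1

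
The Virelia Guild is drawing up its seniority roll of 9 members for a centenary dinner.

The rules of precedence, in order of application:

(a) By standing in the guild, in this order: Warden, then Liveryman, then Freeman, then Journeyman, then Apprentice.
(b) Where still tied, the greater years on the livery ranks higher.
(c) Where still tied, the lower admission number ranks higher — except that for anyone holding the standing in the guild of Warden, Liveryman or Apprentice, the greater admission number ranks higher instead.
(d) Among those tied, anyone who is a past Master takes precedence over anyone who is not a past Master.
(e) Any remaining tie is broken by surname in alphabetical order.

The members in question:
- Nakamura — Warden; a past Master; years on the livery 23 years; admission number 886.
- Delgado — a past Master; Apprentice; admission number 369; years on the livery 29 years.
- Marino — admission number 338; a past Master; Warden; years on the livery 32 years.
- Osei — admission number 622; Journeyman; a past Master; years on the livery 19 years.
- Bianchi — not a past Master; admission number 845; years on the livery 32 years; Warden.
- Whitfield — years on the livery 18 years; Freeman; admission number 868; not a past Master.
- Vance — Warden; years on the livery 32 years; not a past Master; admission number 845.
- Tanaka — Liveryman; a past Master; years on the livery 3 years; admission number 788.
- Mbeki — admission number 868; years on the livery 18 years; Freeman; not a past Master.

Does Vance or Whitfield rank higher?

By standing in the guild: Bianchi, Vance, Marino and Nakamura (Warden); then Tanaka (Liveryman); then Mbeki and Whitfield (Freeman); then Osei (Journeyman); then Delgado (Apprentice).
Among Bianchi, Vance, Marino and Nakamura, by years on the livery (higher first): Bianchi, Vance and Marino (32 years) before Nakamura (23 years).
Among Bianchi, Vance and Marino, by admission number (higher first) (reversed rule for this group): Bianchi and Vance (845) before Marino (338).
Bianchi and Vance are each not a past Master, so the next rule applies.
Among Bianchi and Vance, alphabetically by surname: Bianchi before Vance.
Mbeki and Whitfield both have years on the livery 18 years, so the next rule applies.
Mbeki and Whitfield both have admission number 868, so the next rule applies.
Mbeki and Whitfield are each not a past Master, so the next rule applies.
Among Mbeki and Whitfield, alphabetically by surname: Mbeki before Whitfield.
So Vance takes precedence.

Vance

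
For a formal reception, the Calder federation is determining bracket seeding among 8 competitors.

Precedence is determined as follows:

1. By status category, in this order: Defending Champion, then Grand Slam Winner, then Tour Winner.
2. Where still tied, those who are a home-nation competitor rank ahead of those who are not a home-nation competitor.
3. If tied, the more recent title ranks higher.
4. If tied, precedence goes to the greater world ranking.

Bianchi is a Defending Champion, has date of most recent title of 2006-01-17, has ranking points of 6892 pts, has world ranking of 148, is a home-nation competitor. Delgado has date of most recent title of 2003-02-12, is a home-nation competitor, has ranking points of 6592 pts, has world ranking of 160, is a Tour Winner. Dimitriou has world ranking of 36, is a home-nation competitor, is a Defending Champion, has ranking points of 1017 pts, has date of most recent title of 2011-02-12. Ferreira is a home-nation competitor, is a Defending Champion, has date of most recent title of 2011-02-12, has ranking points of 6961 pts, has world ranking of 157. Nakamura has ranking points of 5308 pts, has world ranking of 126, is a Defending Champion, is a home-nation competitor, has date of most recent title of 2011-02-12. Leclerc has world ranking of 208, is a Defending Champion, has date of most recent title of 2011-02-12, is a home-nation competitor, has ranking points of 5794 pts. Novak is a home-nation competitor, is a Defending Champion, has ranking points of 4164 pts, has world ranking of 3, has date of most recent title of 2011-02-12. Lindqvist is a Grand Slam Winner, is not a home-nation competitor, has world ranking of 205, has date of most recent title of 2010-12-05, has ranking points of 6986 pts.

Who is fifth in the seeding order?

By status category: Leclerc, Ferreira, Nakamura, Dimitriou, Novak and Bianchi (Defending Champion); then Lindqvist (Grand Slam Winner); then Delgado (Tour Winner).
Leclerc, Ferreira, Nakamura, Dimitriou, Novak and Bianchi are each a home-nation competitor, so the next rule applies.
Among Leclerc, Ferreira, Nakamura, Dimitriou, Novak and Bianchi, by date of most recent title (later first): Leclerc, Ferreira, Nakamura, Dimitriou and Novak (2011-02-12) before Bianchi (2006-01-17).
Among Leclerc, Ferreira, Nakamura, Dimitriou and Novak, by world ranking (higher first): Leclerc (208) before Ferreira (157) before Nakamura (126) before Dimitriou (36) before Novak (3).
Order: Leclerc, Ferreira, Nakamura, Dimitriou, Novak, Bianchi, Lindqvist, Delgado.

Novak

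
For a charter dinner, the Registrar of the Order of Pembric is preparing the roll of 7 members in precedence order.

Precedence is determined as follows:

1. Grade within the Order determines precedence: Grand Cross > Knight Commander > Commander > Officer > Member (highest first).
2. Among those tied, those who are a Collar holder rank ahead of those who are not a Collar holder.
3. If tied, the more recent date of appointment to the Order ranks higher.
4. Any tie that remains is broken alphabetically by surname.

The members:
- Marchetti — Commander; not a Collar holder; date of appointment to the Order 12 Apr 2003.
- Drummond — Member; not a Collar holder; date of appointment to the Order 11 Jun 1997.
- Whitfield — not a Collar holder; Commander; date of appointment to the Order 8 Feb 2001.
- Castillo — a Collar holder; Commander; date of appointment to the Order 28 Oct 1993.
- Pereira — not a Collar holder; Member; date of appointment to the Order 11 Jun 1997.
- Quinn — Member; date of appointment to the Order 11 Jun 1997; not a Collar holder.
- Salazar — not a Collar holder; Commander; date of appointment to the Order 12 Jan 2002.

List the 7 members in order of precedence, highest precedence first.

By grade within the Order: Castillo, Marchetti, Salazar and Whitfield (Commander); then Drummond, Pereira and Quinn (Member).
Among Castillo, Marchetti, Salazar and Whitfield, a Collar holder before not a Collar holder: Castillo (a Collar holder) before Marchetti, Salazar and Whitfield (not a Collar holder).
Among Marchetti, Salazar and Whitfield, by date of appointment to the Order (later first): Marchetti (12 Apr 2003) before Salazar (12 Jan 2002) before Whitfield (8 Feb 2001).
Drummond, Pereira and Quinn are each not a Collar holder, so the next rule applies.
Drummond, Pereira and Quinn all have date of appointment to the Order 11 Jun 1997, so the next rule applies.
Among Drummond, Pereira and Quinn, alphabetically by surname: Drummond before Pereira before Quinn.
Full order: Castillo, Marchetti, Salazar, Whitfield, Drummond, Pereira, Quinn.

Castillo, Marchetti, Salazar, Whitfield, Drummond, Pereira, Quinn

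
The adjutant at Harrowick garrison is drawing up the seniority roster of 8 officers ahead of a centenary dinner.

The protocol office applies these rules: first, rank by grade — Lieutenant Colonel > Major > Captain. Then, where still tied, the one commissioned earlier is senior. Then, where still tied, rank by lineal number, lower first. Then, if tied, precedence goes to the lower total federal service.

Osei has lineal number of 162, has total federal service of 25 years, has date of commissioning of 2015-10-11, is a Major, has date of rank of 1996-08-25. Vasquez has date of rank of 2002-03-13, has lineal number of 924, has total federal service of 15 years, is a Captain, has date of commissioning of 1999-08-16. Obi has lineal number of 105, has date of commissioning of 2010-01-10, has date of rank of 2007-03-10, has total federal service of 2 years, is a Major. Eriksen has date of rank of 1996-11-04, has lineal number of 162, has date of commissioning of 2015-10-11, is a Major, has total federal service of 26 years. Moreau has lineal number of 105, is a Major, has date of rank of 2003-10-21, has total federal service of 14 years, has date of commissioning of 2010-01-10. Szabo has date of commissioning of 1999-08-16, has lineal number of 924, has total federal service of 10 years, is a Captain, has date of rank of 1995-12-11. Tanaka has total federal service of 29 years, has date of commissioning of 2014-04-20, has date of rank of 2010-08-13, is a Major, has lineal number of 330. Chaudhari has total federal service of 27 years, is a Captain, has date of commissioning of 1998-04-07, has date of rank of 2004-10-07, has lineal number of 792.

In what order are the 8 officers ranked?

By grade: Obi, Moreau, Tanaka, Osei and Eriksen (Major); then Chaudhari, Szabo and Vasquez (Captain).
Among Obi, Moreau, Tanaka, Osei and Eriksen, by date of commissioning (earlier first): Obi and Moreau (2010-01-10) before Tanaka (2014-04-20) before Osei and Eriksen (2015-10-11).
Obi and Moreau both have lineal number 105, so the next rule applies.
Among Obi and Moreau, by total federal service (lower first): Obi (2 years) before Moreau (14 years).
Osei and Eriksen both have lineal number 162, so the next rule applies.
Among Osei and Eriksen, by total federal service (lower first): Osei (25 years) before Eriksen (26 years).
Among Chaudhari, Szabo and Vasquez, by date of commissioning (earlier first): Chaudhari (1998-04-07) before Szabo and Vasquez (1999-08-16).
Szabo and Vasquez both have lineal number 924, so the next rule applies.
Among Szabo and Vasquez, by total federal service (lower first): Szabo (10 years) before Vasquez (15 years).
Full order: Obi, Moreau, Tanaka, Osei, Eriksen, Chaudhari, Szabo, Vasquez.

Obi, Moreau, Tanaka, Osei, Eriksen, Chaudhari, Szabo, Vasquez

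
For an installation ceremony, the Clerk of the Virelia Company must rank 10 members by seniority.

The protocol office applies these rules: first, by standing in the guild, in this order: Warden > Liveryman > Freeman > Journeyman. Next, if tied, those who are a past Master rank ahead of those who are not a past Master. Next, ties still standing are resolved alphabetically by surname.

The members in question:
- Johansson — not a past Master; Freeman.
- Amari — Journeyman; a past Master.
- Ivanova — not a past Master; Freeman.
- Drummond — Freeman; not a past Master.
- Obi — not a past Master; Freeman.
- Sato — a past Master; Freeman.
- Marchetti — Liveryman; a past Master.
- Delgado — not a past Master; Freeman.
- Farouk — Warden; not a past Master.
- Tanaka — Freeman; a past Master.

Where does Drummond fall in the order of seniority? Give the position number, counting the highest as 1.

6

By standing in the guild: Farouk (Warden); then Marchetti (Liveryman); then Sato, Tanaka, Delgado, Drummond, Ivanova, Johansson and Obi (Freeman); then Amari (Journeyman).
Among Sato, Tanaka, Delgado, Drummond, Ivanova, Johansson and Obi, a past Master before not a past Master: Sato and Tanaka (a past Master) before Delgado, Drummond, Ivanova, Johansson and Obi (not a past Master).
Among Sato and Tanaka, alphabetically by surname: Sato before Tanaka.
Among Delgado, Drummond, Ivanova, Johansson and Obi, alphabetically by surname: Delgado before Drummond before Ivanova before Johansson before Obi.
Order: Farouk, Marchetti, Sato, Tanaka, Delgado, Drummond, Ivanova, Johansson, Obi, Amari. So position 6.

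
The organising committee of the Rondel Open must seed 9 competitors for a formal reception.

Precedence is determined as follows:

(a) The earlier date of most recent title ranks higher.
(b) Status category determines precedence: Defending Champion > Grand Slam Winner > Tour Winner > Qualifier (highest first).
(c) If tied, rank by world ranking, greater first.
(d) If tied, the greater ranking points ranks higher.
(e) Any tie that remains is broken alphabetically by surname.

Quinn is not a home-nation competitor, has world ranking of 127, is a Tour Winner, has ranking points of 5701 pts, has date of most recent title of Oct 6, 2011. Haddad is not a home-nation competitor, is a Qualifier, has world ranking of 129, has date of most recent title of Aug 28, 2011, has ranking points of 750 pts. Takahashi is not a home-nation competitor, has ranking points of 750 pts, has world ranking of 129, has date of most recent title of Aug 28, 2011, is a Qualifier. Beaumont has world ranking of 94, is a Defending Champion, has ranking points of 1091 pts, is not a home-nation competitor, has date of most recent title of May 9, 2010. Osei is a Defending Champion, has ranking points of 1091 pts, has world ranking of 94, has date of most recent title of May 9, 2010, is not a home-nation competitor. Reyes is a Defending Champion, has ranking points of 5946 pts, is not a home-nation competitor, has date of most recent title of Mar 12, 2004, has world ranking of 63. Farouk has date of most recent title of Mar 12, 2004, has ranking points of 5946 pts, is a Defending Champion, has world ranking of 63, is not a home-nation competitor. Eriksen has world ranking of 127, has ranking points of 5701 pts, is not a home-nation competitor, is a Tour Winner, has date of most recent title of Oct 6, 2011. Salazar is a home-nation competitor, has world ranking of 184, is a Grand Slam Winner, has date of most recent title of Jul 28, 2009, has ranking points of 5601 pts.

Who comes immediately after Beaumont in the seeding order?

Osei

By date of most recent title (earlier first): Farouk and Reyes (both Mar 12, 2004); then Salazar (Jul 28, 2009); then Beaumont and Osei (both May 9, 2010); then Haddad and Takahashi (both Aug 28, 2011); then Eriksen and Quinn (both Oct 6, 2011).
Farouk and Reyes are each Defending Champion, so the next rule applies.
Farouk and Reyes both have world ranking 63, so the next rule applies.
Farouk and Reyes both have ranking points 5946 pts, so the next rule applies.
Among Farouk and Reyes, alphabetically by surname: Farouk before Reyes.
Beaumont and Osei are each Defending Champion, so the next rule applies.
Beaumont and Osei both have world ranking 94, so the next rule applies.
Beaumont and Osei both have ranking points 1091 pts, so the next rule applies.
Among Beaumont and Osei, alphabetically by surname: Beaumont before Osei.
Haddad and Takahashi are each Qualifier, so the next rule applies.
Haddad and Takahashi both have world ranking 129, so the next rule applies.
Haddad and Takahashi both have ranking points 750 pts, so the next rule applies.
Among Haddad and Takahashi, alphabetically by surname: Haddad before Takahashi.
Eriksen and Quinn are each Tour Winner, so the next rule applies.
Eriksen and Quinn both have world ranking 127, so the next rule applies.
Eriksen and Quinn both have ranking points 5701 pts, so the next rule applies.
Among Eriksen and Quinn, alphabetically by surname: Eriksen before Quinn.
Order: Farouk, Reyes, Salazar, Beaumont, Osei, Haddad, Takahashi, Eriksen, Quinn.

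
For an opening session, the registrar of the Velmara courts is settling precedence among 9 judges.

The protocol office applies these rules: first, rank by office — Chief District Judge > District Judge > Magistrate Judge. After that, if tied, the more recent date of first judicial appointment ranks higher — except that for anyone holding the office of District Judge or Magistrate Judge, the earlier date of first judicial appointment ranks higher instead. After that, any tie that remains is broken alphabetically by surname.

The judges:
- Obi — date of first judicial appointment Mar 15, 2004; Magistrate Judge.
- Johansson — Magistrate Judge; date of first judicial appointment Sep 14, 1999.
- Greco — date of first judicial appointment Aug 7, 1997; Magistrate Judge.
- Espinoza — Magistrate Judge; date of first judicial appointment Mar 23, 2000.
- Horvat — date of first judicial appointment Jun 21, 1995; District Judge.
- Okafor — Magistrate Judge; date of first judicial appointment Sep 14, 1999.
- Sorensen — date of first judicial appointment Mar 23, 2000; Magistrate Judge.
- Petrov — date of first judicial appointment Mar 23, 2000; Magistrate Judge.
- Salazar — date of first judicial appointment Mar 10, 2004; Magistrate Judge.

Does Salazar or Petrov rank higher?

By office: Horvat (District Judge); then Greco, Johansson, Okafor, Espinoza, Petrov, Sorensen, Salazar and Obi (Magistrate Judge).
Among Greco, Johansson, Okafor, Espinoza, Petrov, Sorensen, Salazar and Obi, by date of first judicial appointment (earlier first) (reversed rule for this group): Greco (Aug 7, 1997) before Johansson and Okafor (Sep 14, 1999) before Espinoza, Petrov and Sorensen (Mar 23, 2000) before Salazar (Mar 10, 2004) before Obi (Mar 15, 2004).
Among Johansson and Okafor, alphabetically by surname: Johansson before Okafor.
Among Espinoza, Petrov and Sorensen, alphabetically by surname: Espinoza before Petrov before Sorensen.
So Petrov takes precedence.

Petrov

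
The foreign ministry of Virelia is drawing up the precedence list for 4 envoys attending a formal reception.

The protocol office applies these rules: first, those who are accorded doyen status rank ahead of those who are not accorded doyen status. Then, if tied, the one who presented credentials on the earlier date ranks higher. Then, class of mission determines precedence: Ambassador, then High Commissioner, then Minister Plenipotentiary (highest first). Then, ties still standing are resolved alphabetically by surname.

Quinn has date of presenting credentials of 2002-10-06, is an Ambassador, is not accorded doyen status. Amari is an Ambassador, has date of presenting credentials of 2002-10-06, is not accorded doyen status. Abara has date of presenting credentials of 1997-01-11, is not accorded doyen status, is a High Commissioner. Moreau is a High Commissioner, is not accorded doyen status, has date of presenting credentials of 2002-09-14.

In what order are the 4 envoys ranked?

Abara, Moreau, Amari, Quinn

By the first rule: Abara, Moreau, Amari and Quinn (each not accorded doyen status).
Among Abara, Moreau, Amari and Quinn, by date of presenting credentials (earlier first): Abara (1997-01-11) before Moreau (2002-09-14) before Amari and Quinn (2002-10-06).
Amari and Quinn are each Ambassador, so the next rule applies.
Among Amari and Quinn, alphabetically by surname: Amari before Quinn.
Full order: Abara, Moreau, Amari, Quinn.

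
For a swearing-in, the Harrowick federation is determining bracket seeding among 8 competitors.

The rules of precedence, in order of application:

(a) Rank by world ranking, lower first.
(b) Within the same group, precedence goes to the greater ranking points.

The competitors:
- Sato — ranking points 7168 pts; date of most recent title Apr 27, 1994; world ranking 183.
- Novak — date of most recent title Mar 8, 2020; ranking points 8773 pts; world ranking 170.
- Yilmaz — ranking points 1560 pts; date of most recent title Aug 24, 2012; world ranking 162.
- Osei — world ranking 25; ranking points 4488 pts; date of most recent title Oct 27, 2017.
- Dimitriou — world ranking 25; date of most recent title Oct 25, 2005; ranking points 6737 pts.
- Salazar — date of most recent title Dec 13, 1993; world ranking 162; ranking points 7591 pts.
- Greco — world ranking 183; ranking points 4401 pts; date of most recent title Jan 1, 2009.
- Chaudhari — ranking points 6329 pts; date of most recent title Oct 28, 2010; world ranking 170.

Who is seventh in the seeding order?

Sato

By world ranking (lower first): Dimitriou and Osei (both 25); then Salazar and Yilmaz (both 162); then Novak and Chaudhari (both 170); then Sato and Greco (both 183).
Among Dimitriou and Osei, by ranking points (higher first): Dimitriou (6737 pts) before Osei (4488 pts).
Among Salazar and Yilmaz, by ranking points (higher first): Salazar (7591 pts) before Yilmaz (1560 pts).
Among Novak and Chaudhari, by ranking points (higher first): Novak (8773 pts) before Chaudhari (6329 pts).
Among Sato and Greco, by ranking points (higher first): Sato (7168 pts) before Greco (4401 pts).
Order: Dimitriou, Osei, Salazar, Yilmaz, Novak, Chaudhari, Sato, Greco.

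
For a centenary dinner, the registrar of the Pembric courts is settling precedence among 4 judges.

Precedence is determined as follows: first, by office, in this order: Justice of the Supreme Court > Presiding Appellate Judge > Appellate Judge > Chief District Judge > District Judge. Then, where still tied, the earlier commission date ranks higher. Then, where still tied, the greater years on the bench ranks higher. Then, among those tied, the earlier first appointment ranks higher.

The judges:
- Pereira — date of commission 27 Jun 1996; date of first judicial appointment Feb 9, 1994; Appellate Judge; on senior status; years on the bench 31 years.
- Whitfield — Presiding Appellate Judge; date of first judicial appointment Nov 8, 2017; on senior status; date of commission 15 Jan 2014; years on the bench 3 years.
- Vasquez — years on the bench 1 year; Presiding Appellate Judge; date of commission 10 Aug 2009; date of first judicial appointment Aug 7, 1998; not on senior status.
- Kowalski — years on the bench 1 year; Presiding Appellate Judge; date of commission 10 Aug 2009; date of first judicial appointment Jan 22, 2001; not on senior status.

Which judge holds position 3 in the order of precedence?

Whitfield

By office: Vasquez, Kowalski and Whitfield (Presiding Appellate Judge); then Pereira (Appellate Judge).
Among Vasquez, Kowalski and Whitfield, by date of commission (earlier first): Vasquez and Kowalski (10 Aug 2009) before Whitfield (15 Jan 2014).
Vasquez and Kowalski both have years on the bench 1 year, so the next rule applies.
Among Vasquez and Kowalski, by date of first judicial appointment (earlier first): Vasquez (Aug 7, 1998) before Kowalski (Jan 22, 2001).
Order: Vasquez, Kowalski, Whitfield, Pereira.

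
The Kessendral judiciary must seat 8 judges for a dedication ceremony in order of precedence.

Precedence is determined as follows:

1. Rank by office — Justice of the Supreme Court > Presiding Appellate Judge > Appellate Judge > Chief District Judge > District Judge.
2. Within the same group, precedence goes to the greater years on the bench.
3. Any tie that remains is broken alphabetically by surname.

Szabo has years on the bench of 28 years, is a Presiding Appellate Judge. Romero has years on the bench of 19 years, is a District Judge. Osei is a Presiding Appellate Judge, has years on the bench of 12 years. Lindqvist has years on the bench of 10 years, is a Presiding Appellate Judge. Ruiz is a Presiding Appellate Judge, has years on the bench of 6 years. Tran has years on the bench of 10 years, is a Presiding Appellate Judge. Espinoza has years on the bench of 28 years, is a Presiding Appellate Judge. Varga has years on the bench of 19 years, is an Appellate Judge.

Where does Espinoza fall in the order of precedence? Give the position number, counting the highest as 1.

By office: Espinoza, Szabo, Osei, Lindqvist, Tran and Ruiz (Presiding Appellate Judge); then Varga (Appellate Judge); then Romero (District Judge).
Among Espinoza, Szabo, Osei, Lindqvist, Tran and Ruiz, by years on the bench (higher first): Espinoza and Szabo (28 years) before Osei (12 years) before Lindqvist and Tran (10 years) before Ruiz (6 years).
Among Espinoza and Szabo, alphabetically by surname: Espinoza before Szabo.
Among Lindqvist and Tran, alphabetically by surname: Lindqvist before Tran.
Order: Espinoza, Szabo, Osei, Lindqvist, Tran, Ruiz, Varga, Romero. So position 1.

1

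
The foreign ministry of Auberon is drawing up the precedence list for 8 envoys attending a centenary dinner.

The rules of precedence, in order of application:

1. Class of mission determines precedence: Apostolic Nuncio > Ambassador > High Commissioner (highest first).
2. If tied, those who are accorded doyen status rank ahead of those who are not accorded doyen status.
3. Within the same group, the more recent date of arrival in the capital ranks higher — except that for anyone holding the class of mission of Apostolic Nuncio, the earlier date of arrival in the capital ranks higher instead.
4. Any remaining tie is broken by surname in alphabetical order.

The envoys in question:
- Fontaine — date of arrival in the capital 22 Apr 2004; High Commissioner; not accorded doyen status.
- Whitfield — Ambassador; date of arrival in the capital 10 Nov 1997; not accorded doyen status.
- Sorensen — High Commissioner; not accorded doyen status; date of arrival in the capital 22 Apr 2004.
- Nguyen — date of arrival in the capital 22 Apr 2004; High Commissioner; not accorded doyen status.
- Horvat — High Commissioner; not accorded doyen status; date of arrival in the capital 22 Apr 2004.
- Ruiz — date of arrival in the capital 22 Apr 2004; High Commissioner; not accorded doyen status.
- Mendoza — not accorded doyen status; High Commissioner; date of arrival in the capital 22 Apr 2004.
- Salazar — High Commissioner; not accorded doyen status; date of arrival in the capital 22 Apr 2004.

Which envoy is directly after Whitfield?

By class of mission: Whitfield (Ambassador); then Fontaine, Horvat, Mendoza, Nguyen, Ruiz, Salazar and Sorensen (High Commissioner).
Fontaine, Horvat, Mendoza, Nguyen, Ruiz, Salazar and Sorensen are each not accorded doyen status, so the next rule applies.
Fontaine, Horvat, Mendoza, Nguyen, Ruiz, Salazar and Sorensen all have date of arrival in the capital 22 Apr 2004, so the next rule applies.
Among Fontaine, Horvat, Mendoza, Nguyen, Ruiz, Salazar and Sorensen, alphabetically by surname: Fontaine before Horvat before Mendoza before Nguyen before Ruiz before Salazar before Sorensen.
Order: Whitfield, Fontaine, Horvat, Mendoza, Nguyen, Ruiz, Salazar, Sorensen.

Fontaine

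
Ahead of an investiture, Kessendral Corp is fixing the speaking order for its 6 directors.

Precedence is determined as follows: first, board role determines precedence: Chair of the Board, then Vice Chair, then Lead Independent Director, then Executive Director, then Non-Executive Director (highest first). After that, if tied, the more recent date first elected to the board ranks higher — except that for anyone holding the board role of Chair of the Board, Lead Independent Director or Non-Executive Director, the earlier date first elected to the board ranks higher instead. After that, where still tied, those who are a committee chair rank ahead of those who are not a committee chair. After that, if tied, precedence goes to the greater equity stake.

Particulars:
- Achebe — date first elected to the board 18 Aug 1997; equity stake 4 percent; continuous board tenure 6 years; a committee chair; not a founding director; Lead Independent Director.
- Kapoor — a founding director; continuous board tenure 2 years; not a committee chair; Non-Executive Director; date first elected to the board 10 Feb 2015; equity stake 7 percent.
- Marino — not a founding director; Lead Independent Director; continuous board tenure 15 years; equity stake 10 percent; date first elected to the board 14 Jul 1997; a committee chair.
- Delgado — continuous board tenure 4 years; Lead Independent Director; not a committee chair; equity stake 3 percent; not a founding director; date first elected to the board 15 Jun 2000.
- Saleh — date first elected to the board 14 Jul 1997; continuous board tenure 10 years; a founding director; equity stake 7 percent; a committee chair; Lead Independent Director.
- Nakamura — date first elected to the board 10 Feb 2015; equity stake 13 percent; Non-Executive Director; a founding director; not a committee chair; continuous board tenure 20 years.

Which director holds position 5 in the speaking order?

By board role: Marino, Saleh, Achebe and Delgado (Lead Independent Director); then Nakamura and Kapoor (Non-Executive Director).
Among Marino, Saleh, Achebe and Delgado, by date first elected to the board (earlier first) (reversed rule for this group): Marino and Saleh (14 Jul 1997) before Achebe (18 Aug 1997) before Delgado (15 Jun 2000).
Marino and Saleh are each a committee chair, so the next rule applies.
Among Marino and Saleh, by equity stake (higher first): Marino (10 percent) before Saleh (7 percent).
Nakamura and Kapoor both have date first elected to the board 10 Feb 2015, so the next rule applies.
Nakamura and Kapoor are each not a committee chair, so the next rule applies.
Among Nakamura and Kapoor, by equity stake (higher first): Nakamura (13 percent) before Kapoor (7 percent).
Order: Marino, Saleh, Achebe, Delgado, Nakamura, Kapoor.

Nakamura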